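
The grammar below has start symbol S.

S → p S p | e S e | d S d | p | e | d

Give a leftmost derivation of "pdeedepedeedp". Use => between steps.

S => pSp => pdSdp => pdeSedp => pdeeSeedp => pdeedSdeedp => pdeedeSedeedp => pdeedepedeedp

S => pSp   [S → p S p]
pSp => pdSdp   [S → d S d]
pdSdp => pdeSedp   [S → e S e]
pdeSedp => pdeeSeedp   [S → e S e]
pdeeSeedp => pdeedSdeedp   [S → d S d]
pdeedSdeedp => pdeedeSedeedp   [S → e S e]
pdeedeSedeedp => pdeedepedeedp   [S → p]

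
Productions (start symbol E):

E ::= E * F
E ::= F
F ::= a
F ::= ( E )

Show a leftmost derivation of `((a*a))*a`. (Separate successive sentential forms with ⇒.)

E ⇒ E*F   [E ::= E * F]
E*F ⇒ F*F   [E ::= F]
F*F ⇒ (E)*F   [F ::= ( E )]
(E)*F ⇒ (F)*F   [E ::= F]
(F)*F ⇒ ((E))*F   [F ::= ( E )]
((E))*F ⇒ ((E*F))*F   [E ::= E * F]
((E*F))*F ⇒ ((F*F))*F   [E ::= F]
((F*F))*F ⇒ ((a*F))*F   [F ::= a]
((a*F))*F ⇒ ((a*a))*F   [F ::= a]
((a*a))*F ⇒ ((a*a))*a   [F ::= a]

E⇒E*F⇒F*F⇒(E)*F⇒(F)*F⇒((E))*F⇒((E*F))*F⇒((F*F))*F⇒((a*F))*F⇒((a*a))*F⇒((a*a))*a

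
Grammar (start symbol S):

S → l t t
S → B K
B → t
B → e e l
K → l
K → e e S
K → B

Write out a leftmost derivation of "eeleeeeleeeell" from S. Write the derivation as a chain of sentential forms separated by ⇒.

S⇒BK⇒eelK⇒eeleeS⇒eeleeBK⇒eeleeeelK⇒eeleeeeleeS⇒eeleeeeleeBK⇒eeleeeeleeeelK⇒eeleeeeleeeell

S ⇒ BK   [S → B K]
BK ⇒ eelK   [B → e e l]
eelK ⇒ eeleeS   [K → e e S]
eeleeS ⇒ eeleeBK   [S → B K]
eeleeBK ⇒ eeleeeelK   [B → e e l]
eeleeeelK ⇒ eeleeeeleeS   [K → e e S]
eeleeeeleeS ⇒ eeleeeeleeBK   [S → B K]
eeleeeeleeBK ⇒ eeleeeeleeeelK   [B → e e l]
eeleeeeleeeelK ⇒ eeleeeeleeeell   [K → l]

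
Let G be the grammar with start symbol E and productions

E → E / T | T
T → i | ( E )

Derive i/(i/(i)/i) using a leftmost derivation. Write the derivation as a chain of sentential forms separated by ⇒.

E ⇒ E/T   [E → E / T]
E/T ⇒ T/T   [E → T]
T/T ⇒ i/T   [T → i]
i/T ⇒ i/(E)   [T → ( E )]
i/(E) ⇒ i/(E/T)   [E → E / T]
i/(E/T) ⇒ i/(E/T/T)   [E → E / T]
i/(E/T/T) ⇒ i/(T/T/T)   [E → T]
i/(T/T/T) ⇒ i/(i/T/T)   [T → i]
i/(i/T/T) ⇒ i/(i/(E)/T)   [T → ( E )]
i/(i/(E)/T) ⇒ i/(i/(T)/T)   [E → T]
i/(i/(T)/T) ⇒ i/(i/(i)/T)   [T → i]
i/(i/(i)/T) ⇒ i/(i/(i)/i)   [T → i]

E ⇒ E/T ⇒ T/T ⇒ i/T ⇒ i/(E) ⇒ i/(E/T) ⇒ i/(E/T/T) ⇒ i/(T/T/T) ⇒ i/(i/T/T) ⇒ i/(i/(E)/T) ⇒ i/(i/(T)/T) ⇒ i/(i/(i)/T) ⇒ i/(i/(i)/i)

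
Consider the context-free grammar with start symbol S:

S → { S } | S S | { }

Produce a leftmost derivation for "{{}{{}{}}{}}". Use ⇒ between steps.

S ⇒ {S}   [S → { S }]
{S} ⇒ {SS}   [S → S S]
{SS} ⇒ {{}S}   [S → { }]
{{}S} ⇒ {{}SS}   [S → S S]
{{}SS} ⇒ {{}{S}S}   [S → { S }]
{{}{S}S} ⇒ {{}{SS}S}   [S → S S]
{{}{SS}S} ⇒ {{}{{}S}S}   [S → { }]
{{}{{}S}S} ⇒ {{}{{}{}}S}   [S → { }]
{{}{{}{}}S} ⇒ {{}{{}{}}{}}   [S → { }]

S ⇒ {S} ⇒ {SS} ⇒ {{}S} ⇒ {{}SS} ⇒ {{}{S}S} ⇒ {{}{SS}S} ⇒ {{}{{}S}S} ⇒ {{}{{}{}}S} ⇒ {{}{{}{}}{}}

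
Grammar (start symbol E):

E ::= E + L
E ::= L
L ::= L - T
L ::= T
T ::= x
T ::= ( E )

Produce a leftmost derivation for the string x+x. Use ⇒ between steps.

E ⇒ E+L ⇒ L+L ⇒ T+L ⇒ x+L ⇒ x+T ⇒ x+x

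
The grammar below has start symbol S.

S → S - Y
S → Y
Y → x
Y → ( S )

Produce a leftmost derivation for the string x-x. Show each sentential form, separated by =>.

S => S-Y => Y-Y => x-Y => x-x

S => S-Y   [S → S - Y]
S-Y => Y-Y   [S → Y]
Y-Y => x-Y   [Y → x]
x-Y => x-x   [Y → x]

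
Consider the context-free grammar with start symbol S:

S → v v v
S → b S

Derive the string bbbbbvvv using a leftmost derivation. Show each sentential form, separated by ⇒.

S ⇒ bS   [S → b S]
bS ⇒ bbS   [S → b S]
bbS ⇒ bbbS   [S → b S]
bbbS ⇒ bbbbS   [S → b S]
bbbbS ⇒ bbbbbS   [S → b S]
bbbbbS ⇒ bbbbbvvv   [S → v v v]

S⇒bS⇒bbS⇒bbbS⇒bbbbS⇒bbbbbS⇒bbbbbvvv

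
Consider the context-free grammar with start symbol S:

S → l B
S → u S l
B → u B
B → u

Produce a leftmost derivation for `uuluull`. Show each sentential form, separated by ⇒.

S⇒uSl⇒uuSll⇒uulBll⇒uuluBll⇒uuluull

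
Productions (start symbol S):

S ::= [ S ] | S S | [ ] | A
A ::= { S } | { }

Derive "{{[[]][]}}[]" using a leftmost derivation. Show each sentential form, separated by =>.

S=>SS=>AS=>{S}S=>{A}S=>{{S}}S=>{{SS}}S=>{{[S]S}}S=>{{[[]]S}}S=>{{[[]][]}}S=>{{[[]][]}}[]

S => SS   [S ::= S S]
SS => AS   [S ::= A]
AS => {S}S   [A ::= { S }]
{S}S => {A}S   [S ::= A]
{A}S => {{S}}S   [A ::= { S }]
{{S}}S => {{SS}}S   [S ::= S S]
{{SS}}S => {{[S]S}}S   [S ::= [ S ]]
{{[S]S}}S => {{[[]]S}}S   [S ::= [ ]]
{{[[]]S}}S => {{[[]][]}}S   [S ::= [ ]]
{{[[]][]}}S => {{[[]][]}}[]   [S ::= [ ]]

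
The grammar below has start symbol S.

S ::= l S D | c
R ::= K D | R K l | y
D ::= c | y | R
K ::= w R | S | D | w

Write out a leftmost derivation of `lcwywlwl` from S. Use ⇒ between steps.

S ⇒ lSD   [S ::= l S D]
lSD ⇒ lcD   [S ::= c]
lcD ⇒ lcR   [D ::= R]
lcR ⇒ lcRKl   [R ::= R K l]
lcRKl ⇒ lcRKlKl   [R ::= R K l]
lcRKlKl ⇒ lcKDKlKl   [R ::= K D]
lcKDKlKl ⇒ lcwDKlKl   [K ::= w]
lcwDKlKl ⇒ lcwyKlKl   [D ::= y]
lcwyKlKl ⇒ lcwywlKl   [K ::= w]
lcwywlKl ⇒ lcwywlwl   [K ::= w]

S ⇒ lSD ⇒ lcD ⇒ lcR ⇒ lcRKl ⇒ lcRKlKl ⇒ lcKDKlKl ⇒ lcwDKlKl ⇒ lcwyKlKl ⇒ lcwywlKl ⇒ lcwywlwl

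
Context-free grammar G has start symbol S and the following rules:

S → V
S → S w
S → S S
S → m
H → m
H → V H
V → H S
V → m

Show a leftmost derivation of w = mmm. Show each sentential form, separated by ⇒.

S ⇒ V ⇒ HS ⇒ VHS ⇒ mHS ⇒ mmS ⇒ mmm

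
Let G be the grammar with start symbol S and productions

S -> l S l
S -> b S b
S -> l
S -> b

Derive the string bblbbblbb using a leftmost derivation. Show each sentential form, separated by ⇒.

S ⇒ bSb ⇒ bbSbb ⇒ bblSlbb ⇒ bblbSblbb ⇒ bblbbblbb

S ⇒ bSb   [S -> b S b]
bSb ⇒ bbSbb   [S -> b S b]
bbSbb ⇒ bblSlbb   [S -> l S l]
bblSlbb ⇒ bblbSblbb   [S -> b S b]
bblbSblbb ⇒ bblbbblbb   [S -> b]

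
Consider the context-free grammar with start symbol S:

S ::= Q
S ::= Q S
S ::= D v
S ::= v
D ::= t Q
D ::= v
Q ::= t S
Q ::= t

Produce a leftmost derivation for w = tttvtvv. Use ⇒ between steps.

S ⇒ Dv ⇒ tQv ⇒ ttSv ⇒ ttQSv ⇒ tttSSv ⇒ tttvSv ⇒ tttvQSv ⇒ tttvtSv ⇒ tttvtvv

S ⇒ Dv   [S ::= D v]
Dv ⇒ tQv   [D ::= t Q]
tQv ⇒ ttSv   [Q ::= t S]
ttSv ⇒ ttQSv   [S ::= Q S]
ttQSv ⇒ tttSSv   [Q ::= t S]
tttSSv ⇒ tttvSv   [S ::= v]
tttvSv ⇒ tttvQSv   [S ::= Q S]
tttvQSv ⇒ tttvtSv   [Q ::= t]
tttvtSv ⇒ tttvtvv   [S ::= v]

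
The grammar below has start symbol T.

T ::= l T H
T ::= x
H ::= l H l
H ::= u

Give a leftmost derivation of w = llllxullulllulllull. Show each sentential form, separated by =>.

T => lTH => llTHH => lllTHHH => llllTHHHH => llllxHHHH => llllxuHHH => llllxulHlHH => llllxullHllHH => llllxullullHH => llllxullulllHlH => llllxullulllulH => llllxullulllullHl => llllxullulllulllHll => llllxullulllulllull

T => lTH   [T ::= l T H]
lTH => llTHH   [T ::= l T H]
llTHH => lllTHHH   [T ::= l T H]
lllTHHH => llllTHHHH   [T ::= l T H]
llllTHHHH => llllxHHHH   [T ::= x]
llllxHHHH => llllxuHHH   [H ::= u]
llllxuHHH => llllxulHlHH   [H ::= l H l]
llllxulHlHH => llllxullHllHH   [H ::= l H l]
llllxullHllHH => llllxullullHH   [H ::= u]
llllxullullHH => llllxullulllHlH   [H ::= l H l]
llllxullulllHlH => llllxullulllulH   [H ::= u]
llllxullulllulH => llllxullulllullHl   [H ::= l H l]
llllxullulllullHl => llllxullulllulllHll   [H ::= l H l]
llllxullulllulllHll => llllxullulllulllull   [H ::= u]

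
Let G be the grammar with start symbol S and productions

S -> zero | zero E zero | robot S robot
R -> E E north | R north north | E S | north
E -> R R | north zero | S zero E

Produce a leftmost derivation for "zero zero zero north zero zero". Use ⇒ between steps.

S ⇒ zero E zero ⇒ zero S zero E zero ⇒ zero zero zero E zero ⇒ zero zero zero north zero zero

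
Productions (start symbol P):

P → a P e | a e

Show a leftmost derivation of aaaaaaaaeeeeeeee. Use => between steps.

P => aPe   [P → a P e]
aPe => aaPee   [P → a P e]
aaPee => aaaPeee   [P → a P e]
aaaPeee => aaaaPeeee   [P → a P e]
aaaaPeeee => aaaaaPeeeee   [P → a P e]
aaaaaPeeeee => aaaaaaPeeeeee   [P → a P e]
aaaaaaPeeeeee => aaaaaaaPeeeeeee   [P → a P e]
aaaaaaaPeeeeeee => aaaaaaaaeeeeeeee   [P → a e]

P => aPe => aaPee => aaaPeee => aaaaPeeee => aaaaaPeeeee => aaaaaaPeeeeee => aaaaaaaPeeeeeee => aaaaaaaaeeeeeeee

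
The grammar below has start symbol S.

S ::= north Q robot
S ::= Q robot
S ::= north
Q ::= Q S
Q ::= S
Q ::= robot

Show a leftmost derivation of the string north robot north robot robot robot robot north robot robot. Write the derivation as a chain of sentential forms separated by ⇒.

S ⇒ Q robot   [S ::= Q robot]
Q robot ⇒ S robot   [Q ::= S]
S robot ⇒ Q robot robot   [S ::= Q robot]
Q robot robot ⇒ Q S robot robot   [Q ::= Q S]
Q S robot robot ⇒ S S robot robot   [Q ::= S]
S S robot robot ⇒ north Q robot S robot robot   [S ::= north Q robot]
north Q robot S robot robot ⇒ north Q S robot S robot robot   [Q ::= Q S]
north Q S robot S robot robot ⇒ north robot S robot S robot robot   [Q ::= robot]
north robot S robot S robot robot ⇒ north robot north Q robot robot S robot robot   [S ::= north Q robot]
north robot north Q robot robot S robot robot ⇒ north robot north S robot robot S robot robot   [Q ::= S]
north robot north S robot robot S robot robot ⇒ north robot north Q robot robot robot S robot robot   [S ::= Q robot]
north robot north Q robot robot robot S robot robot ⇒ north robot north robot robot robot robot S robot robot   [Q ::= robot]
north robot north robot robot robot robot S robot robot ⇒ north robot north robot robot robot robot north robot robot   [S ::= north]

S ⇒ Q robot ⇒ S robot ⇒ Q robot robot ⇒ Q S robot robot ⇒ S S robot robot ⇒ north Q robot S robot robot ⇒ north Q S robot S robot robot ⇒ north robot S robot S robot robot ⇒ north robot north Q robot robot S robot robot ⇒ north robot north S robot robot S robot robot ⇒ north robot north Q robot robot robot S robot robot ⇒ north robot north robot robot robot robot S robot robot ⇒ north robot north robot robot robot robot north robot robot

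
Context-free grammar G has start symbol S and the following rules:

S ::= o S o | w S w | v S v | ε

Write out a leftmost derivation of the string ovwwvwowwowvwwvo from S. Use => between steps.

S => oSo => ovSvo => ovwSwvo => ovwwSwwvo => ovwwvSvwwvo => ovwwvwSwvwwvo => ovwwvwoSowvwwvo => ovwwvwowSwowvwwvo => ovwwvwowwowvwwvo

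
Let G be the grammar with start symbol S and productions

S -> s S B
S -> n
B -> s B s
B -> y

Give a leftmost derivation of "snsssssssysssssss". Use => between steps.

S => sSB => snB => snsBs => snssBss => snsssBsss => snssssBssss => snsssssBsssss => snssssssBssssss => snsssssssBsssssss => snsssssssysssssss

S => sSB   [S -> s S B]
sSB => snB   [S -> n]
snB => snsBs   [B -> s B s]
snsBs => snssBss   [B -> s B s]
snssBss => snsssBsss   [B -> s B s]
snsssBsss => snssssBssss   [B -> s B s]
snssssBssss => snsssssBsssss   [B -> s B s]
snsssssBsssss => snssssssBssssss   [B -> s B s]
snssssssBssssss => snsssssssBsssssss   [B -> s B s]
snsssssssBsssssss => snsssssssysssssss   [B -> y]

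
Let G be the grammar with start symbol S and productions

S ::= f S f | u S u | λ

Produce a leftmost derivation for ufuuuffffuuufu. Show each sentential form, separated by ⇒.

S ⇒ uSu ⇒ ufSfu ⇒ ufuSufu ⇒ ufuuSuufu ⇒ ufuuuSuuufu ⇒ ufuuufSfuuufu ⇒ ufuuuffSffuuufu ⇒ ufuuuffffuuufu

S ⇒ uSu   [S ::= u S u]
uSu ⇒ ufSfu   [S ::= f S f]
ufSfu ⇒ ufuSufu   [S ::= u S u]
ufuSufu ⇒ ufuuSuufu   [S ::= u S u]
ufuuSuufu ⇒ ufuuuSuuufu   [S ::= u S u]
ufuuuSuuufu ⇒ ufuuufSfuuufu   [S ::= f S f]
ufuuufSfuuufu ⇒ ufuuuffSffuuufu   [S ::= f S f]
ufuuuffSffuuufu ⇒ ufuuuffffuuufu   [S ::= λ]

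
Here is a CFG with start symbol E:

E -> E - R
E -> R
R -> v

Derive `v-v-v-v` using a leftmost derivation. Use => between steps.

E => E-R => E-R-R => E-R-R-R => R-R-R-R => v-R-R-R => v-v-R-R => v-v-v-R => v-v-v-v

E => E-R   [E -> E - R]
E-R => E-R-R   [E -> E - R]
E-R-R => E-R-R-R   [E -> E - R]
E-R-R-R => R-R-R-R   [E -> R]
R-R-R-R => v-R-R-R   [R -> v]
v-R-R-R => v-v-R-R   [R -> v]
v-v-R-R => v-v-v-R   [R -> v]
v-v-v-R => v-v-v-v   [R -> v]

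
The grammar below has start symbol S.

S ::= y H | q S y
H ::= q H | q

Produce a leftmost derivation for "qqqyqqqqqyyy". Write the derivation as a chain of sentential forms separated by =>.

S => qSy   [S ::= q S y]
qSy => qqSyy   [S ::= q S y]
qqSyy => qqqSyyy   [S ::= q S y]
qqqSyyy => qqqyHyyy   [S ::= y H]
qqqyHyyy => qqqyqHyyy   [H ::= q H]
qqqyqHyyy => qqqyqqHyyy   [H ::= q H]
qqqyqqHyyy => qqqyqqqHyyy   [H ::= q H]
qqqyqqqHyyy => qqqyqqqqHyyy   [H ::= q H]
qqqyqqqqHyyy => qqqyqqqqqyyy   [H ::= q]

S => qSy => qqSyy => qqqSyyy => qqqyHyyy => qqqyqHyyy => qqqyqqHyyy => qqqyqqqHyyy => qqqyqqqqHyyy => qqqyqqqqqyyy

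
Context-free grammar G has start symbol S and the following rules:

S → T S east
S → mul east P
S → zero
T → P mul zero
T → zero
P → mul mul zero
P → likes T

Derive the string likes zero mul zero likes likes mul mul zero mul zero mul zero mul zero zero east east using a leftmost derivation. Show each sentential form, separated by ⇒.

S ⇒ T S east ⇒ P mul zero S east ⇒ likes T mul zero S east ⇒ likes zero mul zero S east ⇒ likes zero mul zero T S east east ⇒ likes zero mul zero P mul zero S east east ⇒ likes zero mul zero likes T mul zero S east east ⇒ likes zero mul zero likes P mul zero mul zero S east east ⇒ likes zero mul zero likes likes T mul zero mul zero S east east ⇒ likes zero mul zero likes likes P mul zero mul zero mul zero S east east ⇒ likes zero mul zero likes likes mul mul zero mul zero mul zero mul zero S east east ⇒ likes zero mul zero likes likes mul mul zero mul zero mul zero mul zero zero east east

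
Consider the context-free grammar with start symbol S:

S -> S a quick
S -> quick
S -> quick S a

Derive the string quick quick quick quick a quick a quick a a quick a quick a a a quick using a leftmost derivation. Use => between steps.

S => S a quick => quick S a a quick => quick quick S a a a quick => quick quick S a quick a a a quick => quick quick S a quick a quick a a a quick => quick quick quick S a a quick a quick a a a quick => quick quick quick S a quick a a quick a quick a a a quick => quick quick quick S a quick a quick a a quick a quick a a a quick => quick quick quick quick a quick a quick a a quick a quick a a a quick

S => S a quick   [S -> S a quick]
S a quick => quick S a a quick   [S -> quick S a]
quick S a a quick => quick quick S a a a quick   [S -> quick S a]
quick quick S a a a quick => quick quick S a quick a a a quick   [S -> S a quick]
quick quick S a quick a a a quick => quick quick S a quick a quick a a a quick   [S -> S a quick]
quick quick S a quick a quick a a a quick => quick quick quick S a a quick a quick a a a quick   [S -> quick S a]
quick quick quick S a a quick a quick a a a quick => quick quick quick S a quick a a quick a quick a a a quick   [S -> S a quick]
quick quick quick S a quick a a quick a quick a a a quick => quick quick quick S a quick a quick a a quick a quick a a a quick   [S -> S a quick]
quick quick quick S a quick a quick a a quick a quick a a a quick => quick quick quick quick a quick a quick a a quick a quick a a a quick   [S -> quick]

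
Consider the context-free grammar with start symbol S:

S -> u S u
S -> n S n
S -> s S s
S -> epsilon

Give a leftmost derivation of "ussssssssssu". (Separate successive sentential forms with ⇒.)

S ⇒ uSu ⇒ usSsu ⇒ ussSssu ⇒ usssSsssu ⇒ ussssSssssu ⇒ usssssSsssssu ⇒ ussssssssssu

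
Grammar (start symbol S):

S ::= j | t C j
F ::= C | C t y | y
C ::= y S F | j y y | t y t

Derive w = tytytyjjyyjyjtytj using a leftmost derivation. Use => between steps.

S => tCj   [S ::= t C j]
tCj => tySFj   [C ::= y S F]
tySFj => tytCjFj   [S ::= t C j]
tytCjFj => tytySFjFj   [C ::= y S F]
tytySFjFj => tytytCjFjFj   [S ::= t C j]
tytytCjFjFj => tytytySFjFjFj   [C ::= y S F]
tytytySFjFjFj => tytytyjFjFjFj   [S ::= j]
tytytyjFjFjFj => tytytyjCjFjFj   [F ::= C]
tytytyjCjFjFj => tytytyjjyyjFjFj   [C ::= j y y]
tytytyjjyyjFjFj => tytytyjjyyjyjFj   [F ::= y]
tytytyjjyyjyjFj => tytytyjjyyjyjCj   [F ::= C]
tytytyjjyyjyjCj => tytytyjjyyjyjtytj   [C ::= t y t]

S => tCj => tySFj => tytCjFj => tytySFjFj => tytytCjFjFj => tytytySFjFjFj => tytytyjFjFjFj => tytytyjCjFjFj => tytytyjjyyjFjFj => tytytyjjyyjyjFj => tytytyjjyyjyjCj => tytytyjjyyjyjtytj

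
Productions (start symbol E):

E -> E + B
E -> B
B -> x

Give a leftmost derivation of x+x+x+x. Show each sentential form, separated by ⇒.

E ⇒ E+B ⇒ E+B+B ⇒ E+B+B+B ⇒ B+B+B+B ⇒ x+B+B+B ⇒ x+x+B+B ⇒ x+x+x+B ⇒ x+x+x+x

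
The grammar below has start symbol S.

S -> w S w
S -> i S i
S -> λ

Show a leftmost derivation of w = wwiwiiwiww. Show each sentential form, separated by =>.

S => wSw   [S -> w S w]
wSw => wwSww   [S -> w S w]
wwSww => wwiSiww   [S -> i S i]
wwiSiww => wwiwSwiww   [S -> w S w]
wwiwSwiww => wwiwiSiwiww   [S -> i S i]
wwiwiSiwiww => wwiwiiwiww   [S -> λ]

S => wSw => wwSww => wwiSiww => wwiwSwiww => wwiwiSiwiww => wwiwiiwiww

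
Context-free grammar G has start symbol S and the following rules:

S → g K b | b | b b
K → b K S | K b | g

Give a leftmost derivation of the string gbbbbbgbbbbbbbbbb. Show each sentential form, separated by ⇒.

S ⇒ gKb ⇒ gbKSb ⇒ gbbKSSb ⇒ gbbbKSSSb ⇒ gbbbbKSSSSb ⇒ gbbbbbKSSSSSb ⇒ gbbbbbKbSSSSSb ⇒ gbbbbbKbbSSSSSb ⇒ gbbbbbgbbSSSSSb ⇒ gbbbbbgbbbSSSSb ⇒ gbbbbbgbbbbbSSSb ⇒ gbbbbbgbbbbbbSSb ⇒ gbbbbbgbbbbbbbSb ⇒ gbbbbbgbbbbbbbbbb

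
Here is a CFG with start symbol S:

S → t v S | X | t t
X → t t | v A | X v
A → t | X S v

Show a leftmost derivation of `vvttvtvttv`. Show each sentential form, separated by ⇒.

S ⇒ X   [S → X]
X ⇒ vA   [X → v A]
vA ⇒ vXSv   [A → X S v]
vXSv ⇒ vvASv   [X → v A]
vvASv ⇒ vvtSv   [A → t]
vvtSv ⇒ vvttvSv   [S → t v S]
vvttvSv ⇒ vvttvtvSv   [S → t v S]
vvttvtvSv ⇒ vvttvtvttv   [S → t t]

S ⇒ X ⇒ vA ⇒ vXSv ⇒ vvASv ⇒ vvtSv ⇒ vvttvSv ⇒ vvttvtvSv ⇒ vvttvtvttv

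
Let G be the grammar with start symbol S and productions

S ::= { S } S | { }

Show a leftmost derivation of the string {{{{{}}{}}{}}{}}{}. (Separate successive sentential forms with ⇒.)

S ⇒ {S}S   [S ::= { S } S]
{S}S ⇒ {{S}S}S   [S ::= { S } S]
{{S}S}S ⇒ {{{S}S}S}S   [S ::= { S } S]
{{{S}S}S}S ⇒ {{{{S}S}S}S}S   [S ::= { S } S]
{{{{S}S}S}S}S ⇒ {{{{{}}S}S}S}S   [S ::= { }]
{{{{{}}S}S}S}S ⇒ {{{{{}}{}}S}S}S   [S ::= { }]
{{{{{}}{}}S}S}S ⇒ {{{{{}}{}}{}}S}S   [S ::= { }]
{{{{{}}{}}{}}S}S ⇒ {{{{{}}{}}{}}{}}S   [S ::= { }]
{{{{{}}{}}{}}{}}S ⇒ {{{{{}}{}}{}}{}}{}   [S ::= { }]

S⇒{S}S⇒{{S}S}S⇒{{{S}S}S}S⇒{{{{S}S}S}S}S⇒{{{{{}}S}S}S}S⇒{{{{{}}{}}S}S}S⇒{{{{{}}{}}{}}S}S⇒{{{{{}}{}}{}}{}}S⇒{{{{{}}{}}{}}{}}{}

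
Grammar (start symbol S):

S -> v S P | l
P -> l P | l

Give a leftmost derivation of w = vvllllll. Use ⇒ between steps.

S ⇒ vSP   [S -> v S P]
vSP ⇒ vvSPP   [S -> v S P]
vvSPP ⇒ vvlPP   [S -> l]
vvlPP ⇒ vvllPP   [P -> l P]
vvllPP ⇒ vvlllPP   [P -> l P]
vvlllPP ⇒ vvllllP   [P -> l]
vvllllP ⇒ vvlllllP   [P -> l P]
vvlllllP ⇒ vvllllll   [P -> l]

S ⇒ vSP ⇒ vvSPP ⇒ vvlPP ⇒ vvllPP ⇒ vvlllPP ⇒ vvllllP ⇒ vvlllllP ⇒ vvllllll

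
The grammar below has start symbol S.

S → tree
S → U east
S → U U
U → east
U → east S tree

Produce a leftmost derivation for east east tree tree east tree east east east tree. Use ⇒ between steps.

S ⇒ U U   [S → U U]
U U ⇒ east S tree U   [U → east S tree]
east S tree U ⇒ east U east tree U   [S → U east]
east U east tree U ⇒ east east S tree east tree U   [U → east S tree]
east east S tree east tree U ⇒ east east tree tree east tree U   [S → tree]
east east tree tree east tree U ⇒ east east tree tree east tree east S tree   [U → east S tree]
east east tree tree east tree east S tree ⇒ east east tree tree east tree east U east tree   [S → U east]
east east tree tree east tree east U east tree ⇒ east east tree tree east tree east east east tree   [U → east]

S ⇒ U U ⇒ east S tree U ⇒ east U east tree U ⇒ east east S tree east tree U ⇒ east east tree tree east tree U ⇒ east east tree tree east tree east S tree ⇒ east east tree tree east tree east U east tree ⇒ east east tree tree east tree east east east tree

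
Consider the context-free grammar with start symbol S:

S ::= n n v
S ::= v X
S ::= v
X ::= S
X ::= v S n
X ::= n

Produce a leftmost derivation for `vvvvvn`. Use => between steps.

S => vX   [S ::= v X]
vX => vvSn   [X ::= v S n]
vvSn => vvvXn   [S ::= v X]
vvvXn => vvvSn   [X ::= S]
vvvSn => vvvvXn   [S ::= v X]
vvvvXn => vvvvSn   [X ::= S]
vvvvSn => vvvvvn   [S ::= v]

S => vX => vvSn => vvvXn => vvvSn => vvvvXn => vvvvSn => vvvvvn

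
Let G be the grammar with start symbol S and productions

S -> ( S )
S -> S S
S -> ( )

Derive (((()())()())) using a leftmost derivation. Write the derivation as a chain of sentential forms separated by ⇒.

S ⇒ (S)   [S -> ( S )]
(S) ⇒ ((S))   [S -> ( S )]
((S)) ⇒ ((SS))   [S -> S S]
((SS)) ⇒ ((SSS))   [S -> S S]
((SSS)) ⇒ (((S)SS))   [S -> ( S )]
(((S)SS)) ⇒ (((SS)SS))   [S -> S S]
(((SS)SS)) ⇒ (((()S)SS))   [S -> ( )]
(((()S)SS)) ⇒ (((()())SS))   [S -> ( )]
(((()())SS)) ⇒ (((()())()S))   [S -> ( )]
(((()())()S)) ⇒ (((()())()()))   [S -> ( )]

S ⇒ (S) ⇒ ((S)) ⇒ ((SS)) ⇒ ((SSS)) ⇒ (((S)SS)) ⇒ (((SS)SS)) ⇒ (((()S)SS)) ⇒ (((()())SS)) ⇒ (((()())()S)) ⇒ (((()())()()))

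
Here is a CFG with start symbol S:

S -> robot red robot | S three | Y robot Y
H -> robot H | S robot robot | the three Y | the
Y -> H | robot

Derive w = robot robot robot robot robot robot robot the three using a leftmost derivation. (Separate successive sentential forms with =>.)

S => S three   [S -> S three]
S three => Y robot Y three   [S -> Y robot Y]
Y robot Y three => H robot Y three   [Y -> H]
H robot Y three => robot H robot Y three   [H -> robot H]
robot H robot Y three => robot S robot robot robot Y three   [H -> S robot robot]
robot S robot robot robot Y three => robot Y robot Y robot robot robot Y three   [S -> Y robot Y]
robot Y robot Y robot robot robot Y three => robot robot robot Y robot robot robot Y three   [Y -> robot]
robot robot robot Y robot robot robot Y three => robot robot robot robot robot robot robot Y three   [Y -> robot]
robot robot robot robot robot robot robot Y three => robot robot robot robot robot robot robot H three   [Y -> H]
robot robot robot robot robot robot robot H three => robot robot robot robot robot robot robot the three   [H -> the]

S => S three => Y robot Y three => H robot Y three => robot H robot Y three => robot S robot robot robot Y three => robot Y robot Y robot robot robot Y three => robot robot robot Y robot robot robot Y three => robot robot robot robot robot robot robot Y three => robot robot robot robot robot robot robot H three => robot robot robot robot robot robot robot the three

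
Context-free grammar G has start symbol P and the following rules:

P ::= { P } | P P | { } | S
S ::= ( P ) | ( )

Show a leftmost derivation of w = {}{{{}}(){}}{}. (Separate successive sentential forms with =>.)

P => PP   [P ::= P P]
PP => PPP   [P ::= P P]
PPP => {}PP   [P ::= { }]
{}PP => {}{P}P   [P ::= { P }]
{}{P}P => {}{PP}P   [P ::= P P]
{}{PP}P => {}{PPP}P   [P ::= P P]
{}{PPP}P => {}{{P}PP}P   [P ::= { P }]
{}{{P}PP}P => {}{{{}}PP}P   [P ::= { }]
{}{{{}}PP}P => {}{{{}}SP}P   [P ::= S]
{}{{{}}SP}P => {}{{{}}()P}P   [S ::= ( )]
{}{{{}}()P}P => {}{{{}}(){}}P   [P ::= { }]
{}{{{}}(){}}P => {}{{{}}(){}}{}   [P ::= { }]

P => PP => PPP => {}PP => {}{P}P => {}{PP}P => {}{PPP}P => {}{{P}PP}P => {}{{{}}PP}P => {}{{{}}SP}P => {}{{{}}()P}P => {}{{{}}(){}}P => {}{{{}}(){}}{}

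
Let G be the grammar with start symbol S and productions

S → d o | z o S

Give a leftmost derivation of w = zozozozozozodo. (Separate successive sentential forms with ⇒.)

S ⇒ zoS ⇒ zozoS ⇒ zozozoS ⇒ zozozozoS ⇒ zozozozozoS ⇒ zozozozozozoS ⇒ zozozozozozodo

S ⇒ zoS   [S → z o S]
zoS ⇒ zozoS   [S → z o S]
zozoS ⇒ zozozoS   [S → z o S]
zozozoS ⇒ zozozozoS   [S → z o S]
zozozozoS ⇒ zozozozozoS   [S → z o S]
zozozozozoS ⇒ zozozozozozoS   [S → z o S]
zozozozozozoS ⇒ zozozozozozodo   [S → d o]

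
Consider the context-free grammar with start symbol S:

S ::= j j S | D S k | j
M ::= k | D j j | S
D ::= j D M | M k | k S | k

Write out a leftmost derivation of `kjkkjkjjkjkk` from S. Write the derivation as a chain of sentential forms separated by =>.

S => DSk => kSk => kDSkk => kMkSkk => kDjjkSkk => kjDMjjkSkk => kjkMjjkSkk => kjkSjjkSkk => kjkDSkjjkSkk => kjkkSkjjkSkk => kjkkjkjjkSkk => kjkkjkjjkjkk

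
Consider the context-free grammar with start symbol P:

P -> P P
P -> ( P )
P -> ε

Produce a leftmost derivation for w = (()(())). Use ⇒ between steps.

P ⇒ (P)   [P -> ( P )]
(P) ⇒ (PP)   [P -> P P]
(PP) ⇒ ((P)P)   [P -> ( P )]
((P)P) ⇒ (()P)   [P -> ε]
(()P) ⇒ (()(P))   [P -> ( P )]
(()(P)) ⇒ (()(PP))   [P -> P P]
(()(PP)) ⇒ (()((P)P))   [P -> ( P )]
(()((P)P)) ⇒ (()(()P))   [P -> ε]
(()(()P)) ⇒ (()(()))   [P -> ε]

P⇒(P)⇒(PP)⇒((P)P)⇒(()P)⇒(()(P))⇒(()(PP))⇒(()((P)P))⇒(()(()P))⇒(()(()))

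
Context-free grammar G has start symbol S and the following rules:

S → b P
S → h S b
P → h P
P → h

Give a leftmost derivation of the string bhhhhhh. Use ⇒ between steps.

S ⇒ bP ⇒ bhP ⇒ bhhP ⇒ bhhhP ⇒ bhhhhP ⇒ bhhhhhP ⇒ bhhhhhh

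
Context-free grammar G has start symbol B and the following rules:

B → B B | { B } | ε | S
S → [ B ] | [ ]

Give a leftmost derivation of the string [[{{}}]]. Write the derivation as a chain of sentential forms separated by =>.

B=>S=>[B]=>[S]=>[[B]]=>[[{B}]]=>[[{BB}]]=>[[{{B}B}]]=>[[{{}B}]]=>[[{{}}]]

B => S   [B → S]
S => [B]   [S → [ B ]]
[B] => [S]   [B → S]
[S] => [[B]]   [S → [ B ]]
[[B]] => [[{B}]]   [B → { B }]
[[{B}]] => [[{BB}]]   [B → B B]
[[{BB}]] => [[{{B}B}]]   [B → { B }]
[[{{B}B}]] => [[{{}B}]]   [B → ε]
[[{{}B}]] => [[{{}}]]   [B → ε]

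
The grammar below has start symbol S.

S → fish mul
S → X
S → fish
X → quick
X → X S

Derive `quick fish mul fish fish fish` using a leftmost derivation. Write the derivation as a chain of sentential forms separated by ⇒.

S ⇒ X ⇒ X S ⇒ X S S ⇒ X S S S ⇒ X S S S S ⇒ quick S S S S ⇒ quick fish mul S S S ⇒ quick fish mul fish S S ⇒ quick fish mul fish fish S ⇒ quick fish mul fish fish fish

S ⇒ X   [S → X]
X ⇒ X S   [X → X S]
X S ⇒ X S S   [X → X S]
X S S ⇒ X S S S   [X → X S]
X S S S ⇒ X S S S S   [X → X S]
X S S S S ⇒ quick S S S S   [X → quick]
quick S S S S ⇒ quick fish mul S S S   [S → fish mul]
quick fish mul S S S ⇒ quick fish mul fish S S   [S → fish]
quick fish mul fish S S ⇒ quick fish mul fish fish S   [S → fish]
quick fish mul fish fish S ⇒ quick fish mul fish fish fish   [S → fish]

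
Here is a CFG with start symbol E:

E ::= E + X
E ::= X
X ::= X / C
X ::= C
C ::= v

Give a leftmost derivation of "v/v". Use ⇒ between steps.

E ⇒ X   [E ::= X]
X ⇒ X/C   [X ::= X / C]
X/C ⇒ C/C   [X ::= C]
C/C ⇒ v/C   [C ::= v]
v/C ⇒ v/v   [C ::= v]

E⇒X⇒X/C⇒C/C⇒v/C⇒v/v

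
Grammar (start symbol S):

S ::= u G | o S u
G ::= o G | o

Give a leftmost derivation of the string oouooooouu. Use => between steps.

S => oSu   [S ::= o S u]
oSu => ooSuu   [S ::= o S u]
ooSuu => oouGuu   [S ::= u G]
oouGuu => oouoGuu   [G ::= o G]
oouoGuu => oouooGuu   [G ::= o G]
oouooGuu => oouoooGuu   [G ::= o G]
oouoooGuu => oouooooGuu   [G ::= o G]
oouooooGuu => oouooooouu   [G ::= o]

S => oSu => ooSuu => oouGuu => oouoGuu => oouooGuu => oouoooGuu => oouooooGuu => oouooooouu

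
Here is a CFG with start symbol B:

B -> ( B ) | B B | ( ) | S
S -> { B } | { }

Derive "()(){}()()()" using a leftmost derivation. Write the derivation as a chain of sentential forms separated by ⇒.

B ⇒ BB ⇒ ()B ⇒ ()BB ⇒ ()()B ⇒ ()()BB ⇒ ()()BBB ⇒ ()()SBB ⇒ ()(){}BB ⇒ ()(){}BBB ⇒ ()(){}()BB ⇒ ()(){}()()B ⇒ ()(){}()()()

B ⇒ BB   [B -> B B]
BB ⇒ ()B   [B -> ( )]
()B ⇒ ()BB   [B -> B B]
()BB ⇒ ()()B   [B -> ( )]
()()B ⇒ ()()BB   [B -> B B]
()()BB ⇒ ()()BBB   [B -> B B]
()()BBB ⇒ ()()SBB   [B -> S]
()()SBB ⇒ ()(){}BB   [S -> { }]
()(){}BB ⇒ ()(){}BBB   [B -> B B]
()(){}BBB ⇒ ()(){}()BB   [B -> ( )]
()(){}()BB ⇒ ()(){}()()B   [B -> ( )]
()(){}()()B ⇒ ()(){}()()()   [B -> ( )]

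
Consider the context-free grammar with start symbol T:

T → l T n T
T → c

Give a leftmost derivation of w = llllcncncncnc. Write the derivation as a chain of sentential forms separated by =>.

T => lTnT => llTnTnT => lllTnTnTnT => llllTnTnTnTnT => llllcnTnTnTnT => llllcncnTnTnT => llllcncncnTnT => llllcncncncnT => llllcncncncnc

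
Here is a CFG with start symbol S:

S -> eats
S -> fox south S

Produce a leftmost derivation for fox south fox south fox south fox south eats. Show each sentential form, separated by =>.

S => fox south S => fox south fox south S => fox south fox south fox south S => fox south fox south fox south fox south S => fox south fox south fox south fox south eats

S => fox south S   [S -> fox south S]
fox south S => fox south fox south S   [S -> fox south S]
fox south fox south S => fox south fox south fox south S   [S -> fox south S]
fox south fox south fox south S => fox south fox south fox south fox south S   [S -> fox south S]
fox south fox south fox south fox south S => fox south fox south fox south fox south eats   [S -> eats]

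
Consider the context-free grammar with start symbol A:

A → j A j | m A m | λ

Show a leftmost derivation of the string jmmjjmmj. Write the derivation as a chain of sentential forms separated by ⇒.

A ⇒ jAj ⇒ jmAmj ⇒ jmmAmmj ⇒ jmmjAjmmj ⇒ jmmjjmmj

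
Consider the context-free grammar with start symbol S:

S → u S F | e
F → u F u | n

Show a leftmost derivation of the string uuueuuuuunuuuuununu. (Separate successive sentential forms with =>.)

S=>uSF=>uuSFF=>uuuSFFF=>uuueFFF=>uuueuFuFF=>uuueuuFuuFF=>uuueuuuFuuuFF=>uuueuuuuFuuuuFF=>uuueuuuuuFuuuuuFF=>uuueuuuuunuuuuuFF=>uuueuuuuunuuuuunF=>uuueuuuuunuuuuunuFu=>uuueuuuuunuuuuununu

S => uSF   [S → u S F]
uSF => uuSFF   [S → u S F]
uuSFF => uuuSFFF   [S → u S F]
uuuSFFF => uuueFFF   [S → e]
uuueFFF => uuueuFuFF   [F → u F u]
uuueuFuFF => uuueuuFuuFF   [F → u F u]
uuueuuFuuFF => uuueuuuFuuuFF   [F → u F u]
uuueuuuFuuuFF => uuueuuuuFuuuuFF   [F → u F u]
uuueuuuuFuuuuFF => uuueuuuuuFuuuuuFF   [F → u F u]
uuueuuuuuFuuuuuFF => uuueuuuuunuuuuuFF   [F → n]
uuueuuuuunuuuuuFF => uuueuuuuunuuuuunF   [F → n]
uuueuuuuunuuuuunF => uuueuuuuunuuuuunuFu   [F → u F u]
uuueuuuuunuuuuunuFu => uuueuuuuunuuuuununu   [F → n]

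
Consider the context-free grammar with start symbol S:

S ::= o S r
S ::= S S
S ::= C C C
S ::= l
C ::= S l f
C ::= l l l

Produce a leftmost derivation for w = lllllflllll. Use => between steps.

S => SS   [S ::= S S]
SS => CCCS   [S ::= C C C]
CCCS => lllCCS   [C ::= l l l]
lllCCS => lllSlfCS   [C ::= S l f]
lllSlfCS => lllllfCS   [S ::= l]
lllllfCS => lllllflllS   [C ::= l l l]
lllllflllS => lllllflllSS   [S ::= S S]
lllllflllSS => lllllfllllS   [S ::= l]
lllllfllllS => lllllflllll   [S ::= l]

S => SS => CCCS => lllCCS => lllSlfCS => lllllfCS => lllllflllS => lllllflllSS => lllllfllllS => lllllflllll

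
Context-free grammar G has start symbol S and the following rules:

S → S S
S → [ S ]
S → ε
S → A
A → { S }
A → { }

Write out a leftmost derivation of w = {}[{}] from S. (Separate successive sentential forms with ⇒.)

S ⇒ SS   [S → S S]
SS ⇒ AS   [S → A]
AS ⇒ {S}S   [A → { S }]
{S}S ⇒ {}S   [S → ε]
{}S ⇒ {}SS   [S → S S]
{}SS ⇒ {}SSS   [S → S S]
{}SSS ⇒ {}[S]SS   [S → [ S ]]
{}[S]SS ⇒ {}[SS]SS   [S → S S]
{}[SS]SS ⇒ {}[AS]SS   [S → A]
{}[AS]SS ⇒ {}[{S}S]SS   [A → { S }]
{}[{S}S]SS ⇒ {}[{}S]SS   [S → ε]
{}[{}S]SS ⇒ {}[{}]SS   [S → ε]
{}[{}]SS ⇒ {}[{}]S   [S → ε]
{}[{}]S ⇒ {}[{}]   [S → ε]

S ⇒ SS ⇒ AS ⇒ {S}S ⇒ {}S ⇒ {}SS ⇒ {}SSS ⇒ {}[S]SS ⇒ {}[SS]SS ⇒ {}[AS]SS ⇒ {}[{S}S]SS ⇒ {}[{}S]SS ⇒ {}[{}]SS ⇒ {}[{}]S ⇒ {}[{}]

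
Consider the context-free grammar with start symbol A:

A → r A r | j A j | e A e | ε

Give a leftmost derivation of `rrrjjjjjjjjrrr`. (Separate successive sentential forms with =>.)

A => rAr => rrArr => rrrArrr => rrrjAjrrr => rrrjjAjjrrr => rrrjjjAjjjrrr => rrrjjjjAjjjjrrr => rrrjjjjjjjjrrr

A => rAr   [A → r A r]
rAr => rrArr   [A → r A r]
rrArr => rrrArrr   [A → r A r]
rrrArrr => rrrjAjrrr   [A → j A j]
rrrjAjrrr => rrrjjAjjrrr   [A → j A j]
rrrjjAjjrrr => rrrjjjAjjjrrr   [A → j A j]
rrrjjjAjjjrrr => rrrjjjjAjjjjrrr   [A → j A j]
rrrjjjjAjjjjrrr => rrrjjjjjjjjrrr   [A → ε]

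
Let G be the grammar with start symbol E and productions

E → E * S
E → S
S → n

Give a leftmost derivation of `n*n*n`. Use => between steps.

E => E*S => E*S*S => S*S*S => n*S*S => n*n*S => n*n*n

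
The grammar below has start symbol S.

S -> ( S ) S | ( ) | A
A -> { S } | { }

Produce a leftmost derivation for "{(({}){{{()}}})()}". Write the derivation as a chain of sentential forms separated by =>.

S => A => {S} => {(S)S} => {((S)S)S} => {((A)S)S} => {(({})S)S} => {(({})A)S} => {(({}){S})S} => {(({}){A})S} => {(({}){{S}})S} => {(({}){{A}})S} => {(({}){{{S}}})S} => {(({}){{{()}}})S} => {(({}){{{()}}})()}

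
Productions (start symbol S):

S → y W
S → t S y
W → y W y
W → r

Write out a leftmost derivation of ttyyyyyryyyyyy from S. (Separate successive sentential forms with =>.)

S => tSy   [S → t S y]
tSy => ttSyy   [S → t S y]
ttSyy => ttyWyy   [S → y W]
ttyWyy => ttyyWyyy   [W → y W y]
ttyyWyyy => ttyyyWyyyy   [W → y W y]
ttyyyWyyyy => ttyyyyWyyyyy   [W → y W y]
ttyyyyWyyyyy => ttyyyyyWyyyyyy   [W → y W y]
ttyyyyyWyyyyyy => ttyyyyyryyyyyy   [W → r]

S => tSy => ttSyy => ttyWyy => ttyyWyyy => ttyyyWyyyy => ttyyyyWyyyyy => ttyyyyyWyyyyyy => ttyyyyyryyyyyy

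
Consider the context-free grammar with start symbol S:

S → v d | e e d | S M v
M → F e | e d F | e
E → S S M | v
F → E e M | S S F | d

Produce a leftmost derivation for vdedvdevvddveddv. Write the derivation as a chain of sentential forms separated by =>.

S => SMv => SMvMv => vdMvMv => vdedFvMv => vdedSSFvMv => vdedSMvSFvMv => vdedvdMvSFvMv => vdedvdevSFvMv => vdedvdevvdFvMv => vdedvdevvddvMv => vdedvdevvddvedFv => vdedvdevvddveddv

S => SMv   [S → S M v]
SMv => SMvMv   [S → S M v]
SMvMv => vdMvMv   [S → v d]
vdMvMv => vdedFvMv   [M → e d F]
vdedFvMv => vdedSSFvMv   [F → S S F]
vdedSSFvMv => vdedSMvSFvMv   [S → S M v]
vdedSMvSFvMv => vdedvdMvSFvMv   [S → v d]
vdedvdMvSFvMv => vdedvdevSFvMv   [M → e]
vdedvdevSFvMv => vdedvdevvdFvMv   [S → v d]
vdedvdevvdFvMv => vdedvdevvddvMv   [F → d]
vdedvdevvddvMv => vdedvdevvddvedFv   [M → e d F]
vdedvdevvddvedFv => vdedvdevvddveddv   [F → d]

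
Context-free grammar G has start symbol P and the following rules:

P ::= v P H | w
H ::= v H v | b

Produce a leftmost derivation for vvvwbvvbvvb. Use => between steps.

P=>vPH=>vvPHH=>vvvPHHH=>vvvwHHH=>vvvwbHH=>vvvwbvHvH=>vvvwbvvHvvH=>vvvwbvvbvvH=>vvvwbvvbvvb

P => vPH   [P ::= v P H]
vPH => vvPHH   [P ::= v P H]
vvPHH => vvvPHHH   [P ::= v P H]
vvvPHHH => vvvwHHH   [P ::= w]
vvvwHHH => vvvwbHH   [H ::= b]
vvvwbHH => vvvwbvHvH   [H ::= v H v]
vvvwbvHvH => vvvwbvvHvvH   [H ::= v H v]
vvvwbvvHvvH => vvvwbvvbvvH   [H ::= b]
vvvwbvvbvvH => vvvwbvvbvvb   [H ::= b]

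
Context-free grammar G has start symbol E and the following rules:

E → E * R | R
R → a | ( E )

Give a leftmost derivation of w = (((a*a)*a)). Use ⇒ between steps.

E ⇒ R ⇒ (E) ⇒ (R) ⇒ ((E)) ⇒ ((E*R)) ⇒ ((R*R)) ⇒ (((E)*R)) ⇒ (((E*R)*R)) ⇒ (((R*R)*R)) ⇒ (((a*R)*R)) ⇒ (((a*a)*R)) ⇒ (((a*a)*a))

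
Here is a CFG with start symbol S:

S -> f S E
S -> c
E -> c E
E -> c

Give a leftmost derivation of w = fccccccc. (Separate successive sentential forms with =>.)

S => fSE   [S -> f S E]
fSE => fcE   [S -> c]
fcE => fccE   [E -> c E]
fccE => fcccE   [E -> c E]
fcccE => fccccE   [E -> c E]
fccccE => fcccccE   [E -> c E]
fcccccE => fccccccE   [E -> c E]
fccccccE => fccccccc   [E -> c]

S => fSE => fcE => fccE => fcccE => fccccE => fcccccE => fccccccE => fccccccc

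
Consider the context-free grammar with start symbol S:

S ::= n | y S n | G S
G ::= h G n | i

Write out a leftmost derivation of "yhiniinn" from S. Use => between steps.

S => ySn => yGSn => yhGnSn => yhinSn => yhinGSn => yhiniSn => yhiniGSn => yhiniiSn => yhiniinn

S => ySn   [S ::= y S n]
ySn => yGSn   [S ::= G S]
yGSn => yhGnSn   [G ::= h G n]
yhGnSn => yhinSn   [G ::= i]
yhinSn => yhinGSn   [S ::= G S]
yhinGSn => yhiniSn   [G ::= i]
yhiniSn => yhiniGSn   [S ::= G S]
yhiniGSn => yhiniiSn   [G ::= i]
yhiniiSn => yhiniinn   [S ::= n]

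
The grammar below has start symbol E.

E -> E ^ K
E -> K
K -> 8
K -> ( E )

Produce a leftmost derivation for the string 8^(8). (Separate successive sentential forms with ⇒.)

E ⇒ E^K   [E -> E ^ K]
E^K ⇒ K^K   [E -> K]
K^K ⇒ 8^K   [K -> 8]
8^K ⇒ 8^(E)   [K -> ( E )]
8^(E) ⇒ 8^(K)   [E -> K]
8^(K) ⇒ 8^(8)   [K -> 8]

E⇒E^K⇒K^K⇒8^K⇒8^(E)⇒8^(K)⇒8^(8)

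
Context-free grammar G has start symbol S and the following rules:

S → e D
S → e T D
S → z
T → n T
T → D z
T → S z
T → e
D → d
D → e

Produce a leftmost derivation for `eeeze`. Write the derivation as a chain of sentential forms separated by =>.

S=>eTD=>eSzD=>eeDzD=>eeezD=>eeeze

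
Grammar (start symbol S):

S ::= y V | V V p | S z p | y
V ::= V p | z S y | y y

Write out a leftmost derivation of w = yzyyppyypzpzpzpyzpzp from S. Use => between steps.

S => Szp   [S ::= S z p]
Szp => Szpzp   [S ::= S z p]
Szpzp => yVzpzp   [S ::= y V]
yVzpzp => yzSyzpzp   [V ::= z S y]
yzSyzpzp => yzSzpyzpzp   [S ::= S z p]
yzSzpyzpzp => yzSzpzpyzpzp   [S ::= S z p]
yzSzpzpyzpzp => yzSzpzpzpyzpzp   [S ::= S z p]
yzSzpzpzpyzpzp => yzVVpzpzpzpyzpzp   [S ::= V V p]
yzVVpzpzpzpyzpzp => yzVpVpzpzpzpyzpzp   [V ::= V p]
yzVpVpzpzpzpyzpzp => yzVppVpzpzpzpyzpzp   [V ::= V p]
yzVppVpzpzpzpyzpzp => yzyyppVpzpzpzpyzpzp   [V ::= y y]
yzyyppVpzpzpzpyzpzp => yzyyppyypzpzpzpyzpzp   [V ::= y y]

S => Szp => Szpzp => yVzpzp => yzSyzpzp => yzSzpyzpzp => yzSzpzpyzpzp => yzSzpzpzpyzpzp => yzVVpzpzpzpyzpzp => yzVpVpzpzpzpyzpzp => yzVppVpzpzpzpyzpzp => yzyyppVpzpzpzpyzpzp => yzyyppyypzpzpzpyzpzp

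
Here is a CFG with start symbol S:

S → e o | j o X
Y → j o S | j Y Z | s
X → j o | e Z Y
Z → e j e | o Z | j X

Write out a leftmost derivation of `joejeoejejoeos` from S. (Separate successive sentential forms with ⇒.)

S ⇒ joX ⇒ joeZY ⇒ joejXY ⇒ joejeZYY ⇒ joejeoZYY ⇒ joejeoejeYY ⇒ joejeoejejoSY ⇒ joejeoejejoeoY ⇒ joejeoejejoeos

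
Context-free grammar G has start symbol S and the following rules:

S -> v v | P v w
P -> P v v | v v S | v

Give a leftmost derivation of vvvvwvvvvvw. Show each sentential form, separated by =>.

S => Pvw   [S -> P v w]
Pvw => Pvvvw   [P -> P v v]
Pvvvw => Pvvvvvw   [P -> P v v]
Pvvvvvw => vvSvvvvvw   [P -> v v S]
vvSvvvvvw => vvPvwvvvvvw   [S -> P v w]
vvPvwvvvvvw => vvvvwvvvvvw   [P -> v]

S => Pvw => Pvvvw => Pvvvvvw => vvSvvvvvw => vvPvwvvvvvw => vvvvwvvvvvw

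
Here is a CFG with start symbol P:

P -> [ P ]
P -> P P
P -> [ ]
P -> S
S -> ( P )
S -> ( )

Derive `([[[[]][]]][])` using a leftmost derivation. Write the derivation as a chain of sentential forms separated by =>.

P => S => (P) => (PP) => ([P]P) => ([[P]]P) => ([[PP]]P) => ([[[P]P]]P) => ([[[[]]P]]P) => ([[[[]][]]]P) => ([[[[]][]]][])

P => S   [P -> S]
S => (P)   [S -> ( P )]
(P) => (PP)   [P -> P P]
(PP) => ([P]P)   [P -> [ P ]]
([P]P) => ([[P]]P)   [P -> [ P ]]
([[P]]P) => ([[PP]]P)   [P -> P P]
([[PP]]P) => ([[[P]P]]P)   [P -> [ P ]]
([[[P]P]]P) => ([[[[]]P]]P)   [P -> [ ]]
([[[[]]P]]P) => ([[[[]][]]]P)   [P -> [ ]]
([[[[]][]]]P) => ([[[[]][]]][])   [P -> [ ]]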